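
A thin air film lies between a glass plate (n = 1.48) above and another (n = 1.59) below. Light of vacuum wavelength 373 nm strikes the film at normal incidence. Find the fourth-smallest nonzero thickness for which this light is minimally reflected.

Top surface (1.48 → 1.0): reflection off a lower-index medium gives no phase shift.
Bottom surface (1.0 → 1.59): reflection off a higher-index medium gives a half-wave phase shift.
Exactly one π shift → a net half-wave offset.
So the condition for destructive reflection is 2 n t = m λ.
The fourth-smallest nonzero thickness corresponds to m = 4: t = m λ / (2 n) = 4.00 × 373 / (2 × 1.0) = 746 nm.

746 nm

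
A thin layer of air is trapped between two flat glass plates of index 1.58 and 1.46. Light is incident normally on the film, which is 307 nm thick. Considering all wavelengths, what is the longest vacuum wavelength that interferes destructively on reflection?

At the upper boundary (n = 1.58 to n = 1.0) the reflected ray undergoes no phase shift.
Bottom surface (1.0 → 1.46): reflection off a higher-index medium gives a half-wave phase shift.
The two reflections differ by half a wavelength.
With one net inversion, destructive interference in reflection requires 2 n t = m λ.
λ = 2 n t / m. The longest wavelength is m = 1: λ = 2 × 1.0 × 307 / 1.00 = 614 nm.

614 nm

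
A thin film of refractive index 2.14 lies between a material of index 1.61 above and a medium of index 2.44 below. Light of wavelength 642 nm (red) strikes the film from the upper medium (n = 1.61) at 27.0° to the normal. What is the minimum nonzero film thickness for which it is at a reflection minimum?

At the upper boundary (n = 1.61 to n = 2.14) the reflected ray undergoes a half-wave phase shift.
At the lower boundary (n = 2.14 to n = 2.44) the reflected ray undergoes a half-wave phase shift.
Net: no relative phase inversion (both shifts match).
With no net inversion, destructive interference in reflection requires 2 n t cos θ_r = (m + ½) λ.
Snell's law: 1.61 sin 27.0° = 2.14 sin θ_r → sin θ_r = 0.342, cos θ_r = 0.940.
Minimum at m = 0: t = λ / (4 n cos θ_r) = 642 / (4 × 2.14 × 0.940) = 79.8 nm.

79.8 nm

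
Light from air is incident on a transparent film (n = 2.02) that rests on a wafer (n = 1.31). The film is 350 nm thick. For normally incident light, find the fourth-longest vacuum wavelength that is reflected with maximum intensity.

At the upper boundary (n = 1.0 to n = 2.02) the reflected ray undergoes a half-wave phase shift.
Ray reflecting at the bottom interface goes from n = 2.02 toward n = 1.31: no phase shift.
Exactly one π shift → a net half-wave offset.
With one net inversion, constructive interference in reflection requires 2 n t = (m + ½) λ.
λ = 2 n t / (m + ½). The fourth-longest wavelength is m = 3: λ = 2 × 2.02 × 350 / 3.50 = 404 nm.

404 nm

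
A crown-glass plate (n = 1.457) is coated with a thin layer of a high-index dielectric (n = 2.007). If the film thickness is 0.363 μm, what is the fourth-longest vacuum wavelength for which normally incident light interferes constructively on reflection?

Ray reflecting at the top interface goes from n = 1.0 toward n = 2.007: a half-wave phase shift.
Bottom surface (2.007 → 1.457): reflection off a lower-index medium gives no phase shift.
Net: one phase inversion between the two reflected rays.
With one net inversion, constructive interference in reflection requires 2 n t = (m + ½) λ.
λ = 2 n t / (m + ½). The fourth-longest wavelength is m = 3: λ = 2 × 2.007 × 363 / 3.50 = 416 nm.

416 nm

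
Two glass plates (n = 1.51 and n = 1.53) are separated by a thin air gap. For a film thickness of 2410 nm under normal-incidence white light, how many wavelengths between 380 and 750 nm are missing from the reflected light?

6

At the upper boundary (n = 1.51 to n = 1.0) the reflected ray undergoes no phase shift.
At the lower boundary (n = 1.0 to n = 1.53) the reflected ray undergoes a half-wave phase shift.
Exactly one π shift → a net half-wave offset.
For minimum reflection here: 2 n t = m λ.
λ = 2 n t / m = 4820 / m nm.
m=6: 803 nm (IR); m=7: 689 nm (visible); m=8: 603 nm (visible); m=9: 536 nm (visible); m=10: 482 nm (visible); m=11: 438 nm (visible); m=12: 402 nm (visible); m=13: 371 nm (UV).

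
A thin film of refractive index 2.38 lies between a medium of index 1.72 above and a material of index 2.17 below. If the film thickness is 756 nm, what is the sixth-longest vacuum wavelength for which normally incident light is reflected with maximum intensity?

654 nm

Top surface (1.72 → 2.38): reflection off a higher-index medium gives a half-wave phase shift.
Bottom surface (2.38 → 2.17): reflection off a lower-index medium gives no phase shift.
Net: one phase inversion between the two reflected rays.
For bright reflection here: 2 n t = (m + ½) λ.
λ = 2 n t / (m + ½). The sixth-longest wavelength is m = 5: λ = 2 × 2.38 × 756 / 5.50 = 654 nm.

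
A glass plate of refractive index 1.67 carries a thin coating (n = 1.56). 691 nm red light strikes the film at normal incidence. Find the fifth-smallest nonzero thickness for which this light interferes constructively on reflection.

1107 nm

At the upper boundary (n = 1.0 to n = 1.56) the reflected ray undergoes a half-wave phase shift.
At the lower boundary (n = 1.56 to n = 1.67) the reflected ray undergoes a half-wave phase shift.
Zero or two π shifts → no net half-wave offset.
So the condition for constructive reflection is 2 n t = m λ.
The fifth-smallest nonzero thickness corresponds to m = 5: t = m λ / (2 n) = 5.00 × 691 / (2 × 1.56) = 1107 nm.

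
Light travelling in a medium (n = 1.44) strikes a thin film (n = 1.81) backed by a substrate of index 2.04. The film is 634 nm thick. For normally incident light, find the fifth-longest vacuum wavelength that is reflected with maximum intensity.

459 nm

At the upper boundary (n = 1.44 to n = 1.81) the reflected ray undergoes a half-wave phase shift.
At the lower boundary (n = 1.81 to n = 2.04) the reflected ray undergoes a half-wave phase shift.
Zero or two π shifts → no net half-wave offset.
With no net inversion, constructive interference in reflection requires 2 n t = m λ.
λ = 2 n t / m. The fifth-longest wavelength is m = 5: λ = 2 × 1.81 × 634 / 5.00 = 459 nm.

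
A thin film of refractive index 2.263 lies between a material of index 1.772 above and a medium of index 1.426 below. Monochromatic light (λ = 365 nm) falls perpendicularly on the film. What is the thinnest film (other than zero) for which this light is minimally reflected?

80.6 nm

At the upper boundary (n = 1.772 to n = 2.263) the reflected ray undergoes a half-wave phase shift.
Ray reflecting at the bottom interface goes from n = 2.263 toward n = 1.426: no phase shift.
The two reflections differ by half a wavelength.
So the condition for destructive reflection is 2 n t = m λ.
Minimum nonzero at m = 1: t = λ / (2 n) = 365 / (2 × 2.263) = 80.6 nm.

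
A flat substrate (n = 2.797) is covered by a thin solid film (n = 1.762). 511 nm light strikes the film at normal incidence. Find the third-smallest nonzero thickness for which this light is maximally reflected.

435 nm

Top surface (1.0 → 1.762): reflection off a higher-index medium gives a half-wave phase shift.
At the lower boundary (n = 1.762 to n = 2.797) the reflected ray undergoes a half-wave phase shift.
The two reflections carry the same phase change, so no net offset.
So the condition for constructive reflection is 2 n t = m λ.
The third-smallest nonzero thickness corresponds to m = 3: t = m λ / (2 n) = 3.00 × 511 / (2 × 1.762) = 435 nm.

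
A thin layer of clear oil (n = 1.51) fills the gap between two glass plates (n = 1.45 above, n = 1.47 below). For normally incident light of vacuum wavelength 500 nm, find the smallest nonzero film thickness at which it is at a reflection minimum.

Top surface (1.45 → 1.51): reflection off a higher-index medium gives a half-wave phase shift.
Bottom surface (1.51 → 1.47): reflection off a lower-index medium gives no phase shift.
The two reflections differ by half a wavelength.
For dark reflection here: 2 n t = m λ.
Minimum nonzero at m = 1: t = λ / (2 n) = 500 / (2 × 1.51) = 166 nm.

166 nm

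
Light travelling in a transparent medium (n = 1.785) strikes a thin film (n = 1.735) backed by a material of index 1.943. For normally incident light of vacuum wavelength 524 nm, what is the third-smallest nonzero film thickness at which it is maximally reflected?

378 nm

Ray reflecting at the top interface goes from n = 1.785 toward n = 1.735: no phase shift.
At the lower boundary (n = 1.735 to n = 1.943) the reflected ray undergoes a half-wave phase shift.
The two reflections differ by half a wavelength.
With one net inversion, constructive interference in reflection requires 2 n t = (m + ½) λ.
The third-smallest nonzero thickness corresponds to m = 2: t = (m + ½) λ / (2 n) = 2.50 × 524 / (2 × 1.735) = 378 nm.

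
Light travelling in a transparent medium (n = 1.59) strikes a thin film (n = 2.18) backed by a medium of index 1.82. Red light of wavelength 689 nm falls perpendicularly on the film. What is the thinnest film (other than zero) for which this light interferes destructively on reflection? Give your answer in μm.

0.158 μm

At the upper boundary (n = 1.59 to n = 2.18) the reflected ray undergoes a half-wave phase shift.
At the lower boundary (n = 2.18 to n = 1.82) the reflected ray undergoes no phase shift.
Net: one phase inversion between the two reflected rays.
With one net inversion, destructive interference in reflection requires 2 n t = m λ.
Minimum nonzero at m = 1: t = λ / (2 n) = 689 / (2 × 2.18) = 158 nm.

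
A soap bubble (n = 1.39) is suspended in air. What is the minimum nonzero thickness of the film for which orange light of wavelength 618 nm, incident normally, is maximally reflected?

111 nm

Top surface (1.0 → 1.39): reflection off a higher-index medium gives a half-wave phase shift.
Bottom surface (1.39 → 1.0): reflection off a lower-index medium gives no phase shift.
Net: one phase inversion between the two reflected rays.
So the condition for constructive reflection is 2 n t = (m + ½) λ.
Minimum at m = 0: t = λ / (4 n) = 618 / (4 × 1.39) = 111 nm.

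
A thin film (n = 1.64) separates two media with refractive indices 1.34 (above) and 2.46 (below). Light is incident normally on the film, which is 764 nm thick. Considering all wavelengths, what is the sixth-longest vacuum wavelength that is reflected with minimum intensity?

At the upper boundary (n = 1.34 to n = 1.64) the reflected ray undergoes a half-wave phase shift.
At the lower boundary (n = 1.64 to n = 2.46) the reflected ray undergoes a half-wave phase shift.
The two reflections carry the same phase change, so no net offset.
For minimum reflection here: 2 n t = (m + ½) λ.
λ = 2 n t / (m + ½). The sixth-longest wavelength is m = 5: λ = 2 × 1.64 × 764 / 5.50 = 456 nm.

456 nm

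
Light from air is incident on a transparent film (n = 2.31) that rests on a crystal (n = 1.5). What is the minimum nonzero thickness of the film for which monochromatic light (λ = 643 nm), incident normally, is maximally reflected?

69.6 nm

At the upper boundary (n = 1.0 to n = 2.31) the reflected ray undergoes a half-wave phase shift.
Bottom surface (2.31 → 1.5): reflection off a lower-index medium gives no phase shift.
The two reflections differ by half a wavelength.
So the condition for constructive reflection is 2 n t = (m + ½) λ.
Minimum at m = 0: t = λ / (4 n) = 643 / (4 × 2.31) = 69.6 nm.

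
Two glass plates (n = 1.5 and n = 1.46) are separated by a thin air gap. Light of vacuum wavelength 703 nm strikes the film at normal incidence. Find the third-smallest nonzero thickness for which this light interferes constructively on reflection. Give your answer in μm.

Ray reflecting at the top interface goes from n = 1.5 toward n = 1.0: no phase shift.
Bottom surface (1.0 → 1.46): reflection off a higher-index medium gives a half-wave phase shift.
The two reflections differ by half a wavelength.
So the condition for constructive reflection is 2 n t = (m + ½) λ.
The third-smallest nonzero thickness corresponds to m = 2: t = (m + ½) λ / (2 n) = 2.50 × 703 / (2 × 1.0) = 879 nm.

0.879 μm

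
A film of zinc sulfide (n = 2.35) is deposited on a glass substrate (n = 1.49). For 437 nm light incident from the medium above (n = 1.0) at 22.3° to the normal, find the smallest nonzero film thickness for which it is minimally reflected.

Top surface (1.0 → 2.35): reflection off a higher-index medium gives a half-wave phase shift.
At the lower boundary (n = 2.35 to n = 1.49) the reflected ray undergoes no phase shift.
Net: one phase inversion between the two reflected rays.
For dark reflection here: 2 n t cos θ_r = m λ.
Snell's law: 1.0 sin 22.3° = 2.35 sin θ_r → sin θ_r = 0.161, cos θ_r = 0.987.
Minimum nonzero at m = 1: t = λ / (2 n cos θ_r) = 437 / (2 × 2.35 × 0.987) = 94.2 nm.

94.2 nm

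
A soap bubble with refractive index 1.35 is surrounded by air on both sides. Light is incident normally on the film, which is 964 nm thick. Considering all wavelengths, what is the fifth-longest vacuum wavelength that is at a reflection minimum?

521 nm

Top surface (1.0 → 1.35): reflection off a higher-index medium gives a half-wave phase shift.
Ray reflecting at the bottom interface goes from n = 1.35 toward n = 1.0: no phase shift.
The two reflections differ by half a wavelength.
For weak reflection here: 2 n t = m λ.
λ = 2 n t / m. The fifth-longest wavelength is m = 5: λ = 2 × 1.35 × 964 / 5.00 = 521 nm.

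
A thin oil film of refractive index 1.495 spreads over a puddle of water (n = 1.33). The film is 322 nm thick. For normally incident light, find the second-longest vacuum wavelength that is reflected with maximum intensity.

At the upper boundary (n = 1.0 to n = 1.495) the reflected ray undergoes a half-wave phase shift.
Bottom surface (1.495 → 1.33): reflection off a lower-index medium gives no phase shift.
Net: one phase inversion between the two reflected rays.
With one net inversion, constructive interference in reflection requires 2 n t = (m + ½) λ.
λ = 2 n t / (m + ½). The second-longest wavelength is m = 1: λ = 2 × 1.495 × 322 / 1.50 = 642 nm.

642 nm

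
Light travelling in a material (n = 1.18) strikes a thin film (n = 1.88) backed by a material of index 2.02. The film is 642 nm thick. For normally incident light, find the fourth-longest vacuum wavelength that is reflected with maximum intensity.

603 nm

At the upper boundary (n = 1.18 to n = 1.88) the reflected ray undergoes a half-wave phase shift.
At the lower boundary (n = 1.88 to n = 2.02) the reflected ray undergoes a half-wave phase shift.
Net: no relative phase inversion (both shifts match).
With no net inversion, constructive interference in reflection requires 2 n t = m λ.
λ = 2 n t / m. The fourth-longest wavelength is m = 4: λ = 2 × 1.88 × 642 / 4.00 = 603 nm.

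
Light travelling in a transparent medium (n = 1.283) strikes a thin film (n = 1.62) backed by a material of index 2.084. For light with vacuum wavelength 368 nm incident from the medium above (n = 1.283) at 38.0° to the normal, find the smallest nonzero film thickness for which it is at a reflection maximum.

130 nm

At the upper boundary (n = 1.283 to n = 1.62) the reflected ray undergoes a half-wave phase shift.
Ray reflecting at the bottom interface goes from n = 1.62 toward n = 2.084: a half-wave phase shift.
The two reflections carry the same phase change, so no net offset.
For strong reflection here: 2 n t cos θ_r = m λ.
Snell's law: 1.283 sin 38.0° = 1.62 sin θ_r → sin θ_r = 0.488, cos θ_r = 0.873.
Minimum nonzero at m = 1: t = λ / (2 n cos θ_r) = 368 / (2 × 1.62 × 0.873) = 130 nm.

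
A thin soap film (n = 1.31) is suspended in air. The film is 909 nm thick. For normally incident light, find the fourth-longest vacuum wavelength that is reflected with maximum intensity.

Ray reflecting at the top interface goes from n = 1.0 toward n = 1.31: a half-wave phase shift.
At the lower boundary (n = 1.31 to n = 1.0) the reflected ray undergoes no phase shift.
Net: one phase inversion between the two reflected rays.
With one net inversion, constructive interference in reflection requires 2 n t = (m + ½) λ.
λ = 2 n t / (m + ½). The fourth-longest wavelength is m = 3: λ = 2 × 1.31 × 909 / 3.50 = 680 nm.

680 nm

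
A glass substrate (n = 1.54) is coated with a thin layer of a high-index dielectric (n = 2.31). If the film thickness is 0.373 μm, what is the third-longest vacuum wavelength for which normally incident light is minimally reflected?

574 nm

Top surface (1.0 → 2.31): reflection off a higher-index medium gives a half-wave phase shift.
Ray reflecting at the bottom interface goes from n = 2.31 toward n = 1.54: no phase shift.
The two reflections differ by half a wavelength.
With one net inversion, destructive interference in reflection requires 2 n t = m λ.
λ = 2 n t / m. The third-longest wavelength is m = 3: λ = 2 × 2.31 × 373 / 3.00 = 574 nm.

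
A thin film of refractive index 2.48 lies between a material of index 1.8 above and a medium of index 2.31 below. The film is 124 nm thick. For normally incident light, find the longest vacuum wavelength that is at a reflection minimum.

Top surface (1.8 → 2.48): reflection off a higher-index medium gives a half-wave phase shift.
At the lower boundary (n = 2.48 to n = 2.31) the reflected ray undergoes no phase shift.
Net: one phase inversion between the two reflected rays.
For weak reflection here: 2 n t = m λ.
λ = 2 n t / m. The longest wavelength is m = 1: λ = 2 × 2.48 × 124 / 1.00 = 615 nm.

615 nm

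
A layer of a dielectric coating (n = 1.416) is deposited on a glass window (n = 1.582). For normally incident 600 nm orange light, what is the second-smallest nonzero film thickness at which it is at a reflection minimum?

318 nm

At the upper boundary (n = 1.0 to n = 1.416) the reflected ray undergoes a half-wave phase shift.
At the lower boundary (n = 1.416 to n = 1.582) the reflected ray undergoes a half-wave phase shift.
Net: no relative phase inversion (both shifts match).
For weak reflection here: 2 n t = (m + ½) λ.
The second-smallest nonzero thickness corresponds to m = 1: t = (m + ½) λ / (2 n) = 1.50 × 600 / (2 × 1.416) = 318 nm.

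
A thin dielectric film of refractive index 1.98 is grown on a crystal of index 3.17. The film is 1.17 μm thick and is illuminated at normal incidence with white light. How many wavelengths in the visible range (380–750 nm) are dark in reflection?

At the upper boundary (n = 1.0 to n = 1.98) the reflected ray undergoes a half-wave phase shift.
Bottom surface (1.98 → 3.17): reflection off a higher-index medium gives a half-wave phase shift.
Zero or two π shifts → no net half-wave offset.
For dark reflection here: 2 n t = (m + ½) λ.
λ = 2 n t / (m + ½) = 4633 / (m + ½) nm.
m=5: 842 nm (IR); m=6: 713 nm (visible); m=7: 618 nm (visible); m=8: 545 nm (visible); m=9: 488 nm (visible); m=10: 441 nm (visible); m=11: 403 nm (visible); m=12: 371 nm (UV).

6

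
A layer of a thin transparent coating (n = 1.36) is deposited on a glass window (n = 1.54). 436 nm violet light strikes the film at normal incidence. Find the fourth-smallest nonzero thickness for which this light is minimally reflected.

561 nm

At the upper boundary (n = 1.0 to n = 1.36) the reflected ray undergoes a half-wave phase shift.
At the lower boundary (n = 1.36 to n = 1.54) the reflected ray undergoes a half-wave phase shift.
Net: no relative phase inversion (both shifts match).
So the condition for destructive reflection is 2 n t = (m + ½) λ.
The fourth-smallest nonzero thickness corresponds to m = 3: t = (m + ½) λ / (2 n) = 3.50 × 436 / (2 × 1.36) = 561 nm.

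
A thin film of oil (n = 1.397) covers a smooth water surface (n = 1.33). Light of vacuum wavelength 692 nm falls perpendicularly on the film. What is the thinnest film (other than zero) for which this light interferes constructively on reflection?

Ray reflecting at the top interface goes from n = 1.0 toward n = 1.397: a half-wave phase shift.
Bottom surface (1.397 → 1.33): reflection off a lower-index medium gives no phase shift.
Exactly one π shift → a net half-wave offset.
With one net inversion, constructive interference in reflection requires 2 n t = (m + ½) λ.
Minimum at m = 0: t = λ / (4 n) = 692 / (4 × 1.397) = 124 nm.

124 nm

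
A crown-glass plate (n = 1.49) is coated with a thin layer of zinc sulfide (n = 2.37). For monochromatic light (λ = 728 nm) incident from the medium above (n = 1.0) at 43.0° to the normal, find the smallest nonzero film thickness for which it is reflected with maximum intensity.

80.2 nm

Ray reflecting at the top interface goes from n = 1.0 toward n = 2.37: a half-wave phase shift.
At the lower boundary (n = 2.37 to n = 1.49) the reflected ray undergoes no phase shift.
Exactly one π shift → a net half-wave offset.
With one net inversion, constructive interference in reflection requires 2 n t cos θ_r = (m + ½) λ.
Snell's law: 1.0 sin 43.0° = 2.37 sin θ_r → sin θ_r = 0.288, cos θ_r = 0.958.
Minimum at m = 0: t = λ / (4 n cos θ_r) = 728 / (4 × 2.37 × 0.958) = 80.2 nm.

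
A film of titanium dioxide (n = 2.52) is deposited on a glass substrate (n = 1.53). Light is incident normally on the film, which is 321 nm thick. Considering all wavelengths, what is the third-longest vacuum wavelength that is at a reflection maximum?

At the upper boundary (n = 1.0 to n = 2.52) the reflected ray undergoes a half-wave phase shift.
At the lower boundary (n = 2.52 to n = 1.53) the reflected ray undergoes no phase shift.
Exactly one π shift → a net half-wave offset.
For maximum reflection here: 2 n t = (m + ½) λ.
λ = 2 n t / (m + ½). The third-longest wavelength is m = 2: λ = 2 × 2.52 × 321 / 2.50 = 647 nm.

647 nm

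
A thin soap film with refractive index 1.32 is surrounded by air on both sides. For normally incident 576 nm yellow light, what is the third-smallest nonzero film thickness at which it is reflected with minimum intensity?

At the upper boundary (n = 1.0 to n = 1.32) the reflected ray undergoes a half-wave phase shift.
Bottom surface (1.32 → 1.0): reflection off a lower-index medium gives no phase shift.
Exactly one π shift → a net half-wave offset.
So the condition for destructive reflection is 2 n t = m λ.
The third-smallest nonzero thickness corresponds to m = 3: t = m λ / (2 n) = 3.00 × 576 / (2 × 1.32) = 655 nm.

655 nm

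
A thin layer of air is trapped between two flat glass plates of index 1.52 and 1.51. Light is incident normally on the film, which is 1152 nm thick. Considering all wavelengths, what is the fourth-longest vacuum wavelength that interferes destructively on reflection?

576 nm

At the upper boundary (n = 1.52 to n = 1.0) the reflected ray undergoes no phase shift.
Ray reflecting at the bottom interface goes from n = 1.0 toward n = 1.51: a half-wave phase shift.
Net: one phase inversion between the two reflected rays.
For weak reflection here: 2 n t = m λ.
λ = 2 n t / m. The fourth-longest wavelength is m = 4: λ = 2 × 1.0 × 1152 / 4.00 = 576 nm.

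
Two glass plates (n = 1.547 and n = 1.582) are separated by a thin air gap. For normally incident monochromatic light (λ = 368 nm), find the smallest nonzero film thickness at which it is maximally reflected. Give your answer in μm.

Top surface (1.547 → 1.0): reflection off a lower-index medium gives no phase shift.
At the lower boundary (n = 1.0 to n = 1.582) the reflected ray undergoes a half-wave phase shift.
Exactly one π shift → a net half-wave offset.
For maximum reflection here: 2 n t = (m + ½) λ.
Minimum at m = 0: t = λ / (4 n) = 368 / (4 × 1.0) = 92.0 nm.

0.0920 μm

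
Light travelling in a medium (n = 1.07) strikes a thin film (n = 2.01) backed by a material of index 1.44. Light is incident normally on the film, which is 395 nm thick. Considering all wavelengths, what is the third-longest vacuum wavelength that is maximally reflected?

Ray reflecting at the top interface goes from n = 1.07 toward n = 2.01: a half-wave phase shift.
Bottom surface (2.01 → 1.44): reflection off a lower-index medium gives no phase shift.
Net: one phase inversion between the two reflected rays.
So the condition for constructive reflection is 2 n t = (m + ½) λ.
λ = 2 n t / (m + ½). The third-longest wavelength is m = 2: λ = 2 × 2.01 × 395 / 2.50 = 635 nm.

635 nm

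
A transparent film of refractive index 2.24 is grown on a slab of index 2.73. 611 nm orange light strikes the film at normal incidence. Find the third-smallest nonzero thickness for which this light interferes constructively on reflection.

409 nm

Top surface (1.0 → 2.24): reflection off a higher-index medium gives a half-wave phase shift.
Bottom surface (2.24 → 2.73): reflection off a higher-index medium gives a half-wave phase shift.
Net: no relative phase inversion (both shifts match).
So the condition for constructive reflection is 2 n t = m λ.
The third-smallest nonzero thickness corresponds to m = 3: t = m λ / (2 n) = 3.00 × 611 / (2 × 2.24) = 409 nm.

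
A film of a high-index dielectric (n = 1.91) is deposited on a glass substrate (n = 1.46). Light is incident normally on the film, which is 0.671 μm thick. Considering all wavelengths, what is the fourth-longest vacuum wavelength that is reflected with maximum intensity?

Ray reflecting at the top interface goes from n = 1.0 toward n = 1.91: a half-wave phase shift.
Ray reflecting at the bottom interface goes from n = 1.91 toward n = 1.46: no phase shift.
Exactly one π shift → a net half-wave offset.
So the condition for constructive reflection is 2 n t = (m + ½) λ.
λ = 2 n t / (m + ½). The fourth-longest wavelength is m = 3: λ = 2 × 1.91 × 671 / 3.50 = 732 nm.

732 nm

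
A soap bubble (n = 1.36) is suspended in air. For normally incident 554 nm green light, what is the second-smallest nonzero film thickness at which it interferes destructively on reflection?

Ray reflecting at the top interface goes from n = 1.0 toward n = 1.36: a half-wave phase shift.
At the lower boundary (n = 1.36 to n = 1.0) the reflected ray undergoes no phase shift.
Exactly one π shift → a net half-wave offset.
For weak reflection here: 2 n t = m λ.
The second-smallest nonzero thickness corresponds to m = 2: t = m λ / (2 n) = 2.00 × 554 / (2 × 1.36) = 407 nm.

407 nm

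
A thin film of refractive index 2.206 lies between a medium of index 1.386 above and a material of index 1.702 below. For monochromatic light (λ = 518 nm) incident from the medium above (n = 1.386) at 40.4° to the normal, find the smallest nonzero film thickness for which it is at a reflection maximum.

64.3 nm

Top surface (1.386 → 2.206): reflection off a higher-index medium gives a half-wave phase shift.
Bottom surface (2.206 → 1.702): reflection off a lower-index medium gives no phase shift.
The two reflections differ by half a wavelength.
For bright reflection here: 2 n t cos θ_r = (m + ½) λ.
Snell's law: 1.386 sin 40.4° = 2.206 sin θ_r → sin θ_r = 0.407, cos θ_r = 0.913.
Minimum at m = 0: t = λ / (4 n cos θ_r) = 518 / (4 × 2.206 × 0.913) = 64.3 nm.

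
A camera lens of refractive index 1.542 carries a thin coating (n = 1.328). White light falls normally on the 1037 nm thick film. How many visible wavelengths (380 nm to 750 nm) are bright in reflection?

Ray reflecting at the top interface goes from n = 1.0 toward n = 1.328: a half-wave phase shift.
At the lower boundary (n = 1.328 to n = 1.542) the reflected ray undergoes a half-wave phase shift.
Zero or two π shifts → no net half-wave offset.
So the condition for constructive reflection is 2 n t = m λ.
λ = 2 n t / m = 2754 / m nm.
m=3: 918 nm (IR); m=4: 689 nm (visible); m=5: 551 nm (visible); m=6: 459 nm (visible); m=7: 393 nm (visible); m=8: 344 nm (UV).

4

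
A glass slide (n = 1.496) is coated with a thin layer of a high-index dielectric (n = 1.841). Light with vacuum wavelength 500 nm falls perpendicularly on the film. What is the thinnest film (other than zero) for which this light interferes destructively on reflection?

136 nm

Top surface (1.0 → 1.841): reflection off a higher-index medium gives a half-wave phase shift.
Ray reflecting at the bottom interface goes from n = 1.841 toward n = 1.496: no phase shift.
Net: one phase inversion between the two reflected rays.
For weak reflection here: 2 n t = m λ.
Minimum nonzero at m = 1: t = λ / (2 n) = 500 / (2 × 1.841) = 136 nm.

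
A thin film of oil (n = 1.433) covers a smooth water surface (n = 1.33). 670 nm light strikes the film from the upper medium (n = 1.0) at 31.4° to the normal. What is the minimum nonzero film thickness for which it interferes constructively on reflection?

Ray reflecting at the top interface goes from n = 1.0 toward n = 1.433: a half-wave phase shift.
Ray reflecting at the bottom interface goes from n = 1.433 toward n = 1.33: no phase shift.
Net: one phase inversion between the two reflected rays.
For strong reflection here: 2 n t cos θ_r = (m + ½) λ.
Snell's law: 1.0 sin 31.4° = 1.433 sin θ_r → sin θ_r = 0.364, cos θ_r = 0.932.
Minimum at m = 0: t = λ / (4 n cos θ_r) = 670 / (4 × 1.433 × 0.932) = 125 nm.

125 nm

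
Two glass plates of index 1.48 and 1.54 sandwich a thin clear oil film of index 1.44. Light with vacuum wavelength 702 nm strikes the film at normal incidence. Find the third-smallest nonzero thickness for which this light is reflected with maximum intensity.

609 nm

Ray reflecting at the top interface goes from n = 1.48 toward n = 1.44: no phase shift.
At the lower boundary (n = 1.44 to n = 1.54) the reflected ray undergoes a half-wave phase shift.
Net: one phase inversion between the two reflected rays.
With one net inversion, constructive interference in reflection requires 2 n t = (m + ½) λ.
The third-smallest nonzero thickness corresponds to m = 2: t = (m + ½) λ / (2 n) = 2.50 × 702 / (2 × 1.44) = 609 nm.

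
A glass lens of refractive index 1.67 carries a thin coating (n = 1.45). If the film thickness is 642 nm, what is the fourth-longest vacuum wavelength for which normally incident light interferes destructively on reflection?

Ray reflecting at the top interface goes from n = 1.0 toward n = 1.45: a half-wave phase shift.
Ray reflecting at the bottom interface goes from n = 1.45 toward n = 1.67: a half-wave phase shift.
Net: no relative phase inversion (both shifts match).
For weak reflection here: 2 n t = (m + ½) λ.
λ = 2 n t / (m + ½). The fourth-longest wavelength is m = 3: λ = 2 × 1.45 × 642 / 3.50 = 532 nm.

532 nm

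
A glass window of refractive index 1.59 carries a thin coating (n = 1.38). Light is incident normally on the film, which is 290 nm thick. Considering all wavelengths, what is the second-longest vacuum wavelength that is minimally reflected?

534 nm

Top surface (1.0 → 1.38): reflection off a higher-index medium gives a half-wave phase shift.
At the lower boundary (n = 1.38 to n = 1.59) the reflected ray undergoes a half-wave phase shift.
Net: no relative phase inversion (both shifts match).
So the condition for destructive reflection is 2 n t = (m + ½) λ.
λ = 2 n t / (m + ½). The second-longest wavelength is m = 1: λ = 2 × 1.38 × 290 / 1.50 = 534 nm.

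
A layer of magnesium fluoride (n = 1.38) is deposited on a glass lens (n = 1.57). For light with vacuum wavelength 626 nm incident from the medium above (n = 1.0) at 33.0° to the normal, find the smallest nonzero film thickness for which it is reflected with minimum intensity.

123 nm

At the upper boundary (n = 1.0 to n = 1.38) the reflected ray undergoes a half-wave phase shift.
Ray reflecting at the bottom interface goes from n = 1.38 toward n = 1.57: a half-wave phase shift.
Zero or two π shifts → no net half-wave offset.
With no net inversion, destructive interference in reflection requires 2 n t cos θ_r = (m + ½) λ.
Snell's law: 1.0 sin 33.0° = 1.38 sin θ_r → sin θ_r = 0.395, cos θ_r = 0.919.
Minimum at m = 0: t = λ / (4 n cos θ_r) = 626 / (4 × 1.38 × 0.919) = 123 nm.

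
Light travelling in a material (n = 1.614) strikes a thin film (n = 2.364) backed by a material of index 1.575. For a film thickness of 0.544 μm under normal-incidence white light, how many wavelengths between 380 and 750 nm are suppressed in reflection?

3

Ray reflecting at the top interface goes from n = 1.614 toward n = 2.364: a half-wave phase shift.
Bottom surface (2.364 → 1.575): reflection off a lower-index medium gives no phase shift.
Exactly one π shift → a net half-wave offset.
So the condition for destructive reflection is 2 n t = m λ.
λ = 2 n t / m = 2572 / m nm.
m=3: 857 nm (IR); m=4: 643 nm (visible); m=5: 514 nm (visible); m=6: 429 nm (visible); m=7: 367 nm (UV).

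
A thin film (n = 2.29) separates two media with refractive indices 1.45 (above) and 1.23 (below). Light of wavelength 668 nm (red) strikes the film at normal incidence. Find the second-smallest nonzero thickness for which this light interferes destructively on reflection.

Top surface (1.45 → 2.29): reflection off a higher-index medium gives a half-wave phase shift.
Bottom surface (2.29 → 1.23): reflection off a lower-index medium gives no phase shift.
The two reflections differ by half a wavelength.
With one net inversion, destructive interference in reflection requires 2 n t = m λ.
The second-smallest nonzero thickness corresponds to m = 2: t = m λ / (2 n) = 2.00 × 668 / (2 × 2.29) = 292 nm.

292 nm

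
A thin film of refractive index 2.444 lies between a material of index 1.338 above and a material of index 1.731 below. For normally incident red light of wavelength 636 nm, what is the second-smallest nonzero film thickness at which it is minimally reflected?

260 nm

At the upper boundary (n = 1.338 to n = 2.444) the reflected ray undergoes a half-wave phase shift.
Bottom surface (2.444 → 1.731): reflection off a lower-index medium gives no phase shift.
Exactly one π shift → a net half-wave offset.
With one net inversion, destructive interference in reflection requires 2 n t = m λ.
The second-smallest nonzero thickness corresponds to m = 2: t = m λ / (2 n) = 2.00 × 636 / (2 × 2.444) = 260 nm.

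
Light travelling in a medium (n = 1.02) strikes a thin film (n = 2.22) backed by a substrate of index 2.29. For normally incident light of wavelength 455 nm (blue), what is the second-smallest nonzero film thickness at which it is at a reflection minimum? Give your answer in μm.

0.154 μm

At the upper boundary (n = 1.02 to n = 2.22) the reflected ray undergoes a half-wave phase shift.
At the lower boundary (n = 2.22 to n = 2.29) the reflected ray undergoes a half-wave phase shift.
Zero or two π shifts → no net half-wave offset.
For weak reflection here: 2 n t = (m + ½) λ.
The second-smallest nonzero thickness corresponds to m = 1: t = (m + ½) λ / (2 n) = 1.50 × 455 / (2 × 2.22) = 154 nm.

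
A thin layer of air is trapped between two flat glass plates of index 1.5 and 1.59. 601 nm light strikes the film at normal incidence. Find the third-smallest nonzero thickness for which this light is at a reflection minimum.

902 nm

At the upper boundary (n = 1.5 to n = 1.0) the reflected ray undergoes no phase shift.
Ray reflecting at the bottom interface goes from n = 1.0 toward n = 1.59: a half-wave phase shift.
Exactly one π shift → a net half-wave offset.
With one net inversion, destructive interference in reflection requires 2 n t = m λ.
The third-smallest nonzero thickness corresponds to m = 3: t = m λ / (2 n) = 3.00 × 601 / (2 × 1.0) = 902 nm.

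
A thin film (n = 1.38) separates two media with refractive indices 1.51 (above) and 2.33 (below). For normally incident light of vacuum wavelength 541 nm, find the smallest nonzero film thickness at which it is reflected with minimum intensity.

Ray reflecting at the top interface goes from n = 1.51 toward n = 1.38: no phase shift.
At the lower boundary (n = 1.38 to n = 2.33) the reflected ray undergoes a half-wave phase shift.
Exactly one π shift → a net half-wave offset.
For dark reflection here: 2 n t = m λ.
Minimum nonzero at m = 1: t = λ / (2 n) = 541 / (2 × 1.38) = 196 nm.

196 nm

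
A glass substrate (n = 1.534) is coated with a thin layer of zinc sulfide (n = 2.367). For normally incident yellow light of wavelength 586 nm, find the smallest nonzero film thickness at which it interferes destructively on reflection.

124 nm

At the upper boundary (n = 1.0 to n = 2.367) the reflected ray undergoes a half-wave phase shift.
At the lower boundary (n = 2.367 to n = 1.534) the reflected ray undergoes no phase shift.
Exactly one π shift → a net half-wave offset.
So the condition for destructive reflection is 2 n t = m λ.
Minimum nonzero at m = 1: t = λ / (2 n) = 586 / (2 × 2.367) = 124 nm.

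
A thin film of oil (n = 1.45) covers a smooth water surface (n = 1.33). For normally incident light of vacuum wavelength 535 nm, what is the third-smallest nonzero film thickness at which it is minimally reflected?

At the upper boundary (n = 1.0 to n = 1.45) the reflected ray undergoes a half-wave phase shift.
Ray reflecting at the bottom interface goes from n = 1.45 toward n = 1.33: no phase shift.
The two reflections differ by half a wavelength.
So the condition for destructive reflection is 2 n t = m λ.
The third-smallest nonzero thickness corresponds to m = 3: t = m λ / (2 n) = 3.00 × 535 / (2 × 1.45) = 553 nm.

553 nm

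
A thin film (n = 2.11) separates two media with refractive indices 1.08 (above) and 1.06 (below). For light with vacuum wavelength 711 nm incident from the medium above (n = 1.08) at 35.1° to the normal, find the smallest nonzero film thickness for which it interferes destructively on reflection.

176 nm

Top surface (1.08 → 2.11): reflection off a higher-index medium gives a half-wave phase shift.
At the lower boundary (n = 2.11 to n = 1.06) the reflected ray undergoes no phase shift.
Exactly one π shift → a net half-wave offset.
With one net inversion, destructive interference in reflection requires 2 n t cos θ_r = m λ.
Snell's law: 1.08 sin 35.1° = 2.11 sin θ_r → sin θ_r = 0.294, cos θ_r = 0.956.
Minimum nonzero at m = 1: t = λ / (2 n cos θ_r) = 711 / (2 × 2.11 × 0.956) = 176 nm.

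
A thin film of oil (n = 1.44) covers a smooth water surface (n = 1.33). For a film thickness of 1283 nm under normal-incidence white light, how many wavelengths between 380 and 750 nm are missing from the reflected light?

Ray reflecting at the top interface goes from n = 1.0 toward n = 1.44: a half-wave phase shift.
Ray reflecting at the bottom interface goes from n = 1.44 toward n = 1.33: no phase shift.
Net: one phase inversion between the two reflected rays.
For dark reflection here: 2 n t = m λ.
λ = 2 n t / m = 3695 / m nm.
m=4: 924 nm (IR); m=5: 739 nm (visible); m=6: 616 nm (visible); m=7: 528 nm (visible); m=8: 462 nm (visible); m=9: 411 nm (visible); m=10: 370 nm (UV).

5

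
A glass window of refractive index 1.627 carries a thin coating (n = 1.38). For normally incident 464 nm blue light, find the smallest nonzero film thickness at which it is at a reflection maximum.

168 nm

At the upper boundary (n = 1.0 to n = 1.38) the reflected ray undergoes a half-wave phase shift.
Bottom surface (1.38 → 1.627): reflection off a higher-index medium gives a half-wave phase shift.
Net: no relative phase inversion (both shifts match).
With no net inversion, constructive interference in reflection requires 2 n t = m λ.
Minimum nonzero at m = 1: t = λ / (2 n) = 464 / (2 × 1.38) = 168 nm.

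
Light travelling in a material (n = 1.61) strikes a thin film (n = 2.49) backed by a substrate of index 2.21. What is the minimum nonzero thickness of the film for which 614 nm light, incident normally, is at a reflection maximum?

61.6 nm

Ray reflecting at the top interface goes from n = 1.61 toward n = 2.49: a half-wave phase shift.
Bottom surface (2.49 → 2.21): reflection off a lower-index medium gives no phase shift.
The two reflections differ by half a wavelength.
With one net inversion, constructive interference in reflection requires 2 n t = (m + ½) λ.
Minimum at m = 0: t = λ / (4 n) = 614 / (4 × 2.49) = 61.6 nm.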